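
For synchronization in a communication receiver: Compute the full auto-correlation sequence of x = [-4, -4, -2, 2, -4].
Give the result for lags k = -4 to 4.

r_xx[k] = sum_m x[m]*x[m+k], indexed from 0, for k = -4 to 4:
  r_xx[-4] = x[4]*x[0] = 16
  r_xx[-3] = x[3]*x[0] + x[4]*x[1] = 8
  r_xx[-2] = x[2]*x[0] + x[3]*x[1] + x[4]*x[2] = 8
  r_xx[-1] = x[1]*x[0] + x[2]*x[1] + x[3]*x[2] + x[4]*x[3] = 12
  r_xx[0] = x[0]*x[0] + x[1]*x[1] + x[2]*x[2] + x[3]*x[3] + x[4]*x[4] = 56
  r_xx[1] = x[0]*x[1] + x[1]*x[2] + x[2]*x[3] + x[3]*x[4] = 12
  r_xx[2] = x[0]*x[2] + x[1]*x[3] + x[2]*x[4] = 8
  r_xx[3] = x[0]*x[3] + x[1]*x[4] = 8
  r_xx[4] = x[0]*x[4] = 16
r_xx = [16, 8, 8, 12, 56, 12, 8, 8, 16]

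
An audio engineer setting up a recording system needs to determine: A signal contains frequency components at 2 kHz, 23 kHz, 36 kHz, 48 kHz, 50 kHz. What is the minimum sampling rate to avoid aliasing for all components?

The highest frequency component is f_max = 50 kHz.
Nyquist rate = 2 * f_max = 2 * 50 kHz = 100 kHz.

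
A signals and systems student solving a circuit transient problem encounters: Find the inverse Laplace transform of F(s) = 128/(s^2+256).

Standard pair: w/(s^2+w^2) <-> sin(wt)*u(t)
Recognize w^2 = 256, so w = 16; numerator 128 = 8*16.
f(t) = 8*sin(16t)*u(t)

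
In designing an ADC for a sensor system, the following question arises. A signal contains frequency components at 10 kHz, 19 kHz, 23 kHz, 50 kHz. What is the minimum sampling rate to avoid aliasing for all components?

The highest frequency component is f_max = 50 kHz.
Nyquist rate = 2 * f_max = 2 * 50 kHz = 100 kHz.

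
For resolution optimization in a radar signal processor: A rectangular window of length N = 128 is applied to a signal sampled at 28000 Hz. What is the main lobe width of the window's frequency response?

For a rectangular window of length N,
the main lobe width in frequency is 2*f_s/N.
= 2*28000/128 = 875/2 Hz
This determines the minimum frequency separation for resolving two sinusoids.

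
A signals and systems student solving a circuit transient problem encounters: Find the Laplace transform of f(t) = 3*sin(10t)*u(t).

Standard pair: sin(wt)*u(t) <-> w/(s^2+w^2)
With w = 10: L{3*sin(10t)*u(t)} = 30/(s^2+100)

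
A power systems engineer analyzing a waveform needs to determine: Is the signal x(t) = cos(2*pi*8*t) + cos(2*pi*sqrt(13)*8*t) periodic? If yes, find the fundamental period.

f1 = 8 Hz, f2 = 8*sqrt(13) Hz
Ratio f2/f1 = sqrt(13), which is irrational.
Since the frequency ratio is irrational, no common period exists.
The signal is not periodic.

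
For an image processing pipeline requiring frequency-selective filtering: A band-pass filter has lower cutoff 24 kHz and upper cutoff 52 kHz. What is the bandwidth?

Bandwidth = f_high - f_low
= 52 kHz - 24 kHz = 28 kHz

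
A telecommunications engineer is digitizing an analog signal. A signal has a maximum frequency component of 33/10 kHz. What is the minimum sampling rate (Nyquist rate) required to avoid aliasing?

By the Nyquist-Shannon sampling theorem,
the minimum sampling rate (Nyquist rate) must be at least 2 * f_max.
Nyquist rate = 2 * 33/10 kHz = 33/5 kHz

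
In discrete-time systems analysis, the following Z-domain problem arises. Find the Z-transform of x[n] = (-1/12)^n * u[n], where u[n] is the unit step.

The Z-transform of a^n * u[n] is z/(z-a) for |z| > |a|.
Here a = -1/12, so X(z) = z/(z - (-1/12)) = 12z/(12z + 1)
ROC: |z| > 1/12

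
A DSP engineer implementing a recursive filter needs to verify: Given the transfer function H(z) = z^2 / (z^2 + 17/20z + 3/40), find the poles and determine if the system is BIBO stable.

Poles are roots of the denominator: z^2 + 17/20z + 3/40 = 0.
Quadratic formula: z = [-(17/20) +/- sqrt((17/20)^2 - 4*(3/40))] / 2
Discriminant = 289/400 - 3/10 = 169/400; sqrt = 13/20.
z = (-17/20 +/- 13/20) / 2 => z = -1/10 or z = -3/4.
|p1| = 3/4, |p2| = 1/10.
For BIBO stability, all poles must lie inside the unit circle (|p| < 1).
System is STABLE since both |p| < 1.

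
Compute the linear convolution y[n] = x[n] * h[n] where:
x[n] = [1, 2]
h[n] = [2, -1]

y[n] = sum_k x[k]*h[n-k]. Output length = len(x) + len(h) - 1 = 2 + 2 - 1 = 3.
y[0] = 1*2 = 2
y[1] = 2*2 + 1*-1 = 3
y[2] = 2*-1 = -2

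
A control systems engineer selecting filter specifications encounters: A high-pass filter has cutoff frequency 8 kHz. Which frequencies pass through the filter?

A high-pass filter passes all frequencies above the cutoff frequency 8 kHz and attenuates lower frequencies.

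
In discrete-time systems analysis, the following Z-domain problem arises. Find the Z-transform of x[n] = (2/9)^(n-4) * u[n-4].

Time-shifting property: if X(z) = Z{x[n]}, then Z{x[n-d]} = z^(-d) * X(z)
X(z) = z/(z - 2/9) for x[n] = (2/9)^n * u[n]
Z{x[n-4]} = z^(-4) * z/(z - 2/9) = z^(-3)/(z - 2/9)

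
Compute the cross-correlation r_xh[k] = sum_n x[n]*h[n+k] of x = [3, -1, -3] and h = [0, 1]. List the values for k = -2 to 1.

Both sequences indexed from 0 and zero outside their support.
Lags with overlap: k = -2 to 1.
  r_xh[-2] = x[2]*h[0] = 0
  r_xh[-1] = x[1]*h[0] + x[2]*h[1] = -3
  r_xh[0] = x[0]*h[0] + x[1]*h[1] = -1
  r_xh[1] = x[0]*h[1] = 3
r_xh = [0, -3, -1, 3] (for k = -2, ..., 1)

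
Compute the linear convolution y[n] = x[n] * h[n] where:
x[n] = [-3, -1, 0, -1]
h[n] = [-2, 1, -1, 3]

y[n] = sum_k x[k]*h[n-k]. Output length = len(x) + len(h) - 1 = 4 + 4 - 1 = 7.
y[0] = -3*-2 = 6
y[1] = -1*-2 + -3*1 = -1
y[2] = 0*-2 + -1*1 + -3*-1 = 2
y[3] = -1*-2 + 0*1 + -1*-1 + -3*3 = -6
y[4] = -1*1 + 0*-1 + -1*3 = -4
y[5] = -1*-1 + 0*3 = 1
y[6] = -1*3 = -3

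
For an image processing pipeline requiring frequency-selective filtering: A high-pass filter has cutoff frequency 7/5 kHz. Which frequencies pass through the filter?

A high-pass filter passes all frequencies above the cutoff frequency 7/5 kHz and attenuates lower frequencies.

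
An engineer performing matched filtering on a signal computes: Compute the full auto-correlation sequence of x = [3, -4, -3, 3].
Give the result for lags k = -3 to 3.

r_xx[k] = sum_m x[m]*x[m+k], indexed from 0, for k = -3 to 3:
  r_xx[-3] = x[3]*x[0] = 9
  r_xx[-2] = x[2]*x[0] + x[3]*x[1] = -21
  r_xx[-1] = x[1]*x[0] + x[2]*x[1] + x[3]*x[2] = -9
  r_xx[0] = x[0]*x[0] + x[1]*x[1] + x[2]*x[2] + x[3]*x[3] = 43
  r_xx[1] = x[0]*x[1] + x[1]*x[2] + x[2]*x[3] = -9
  r_xx[2] = x[0]*x[2] + x[1]*x[3] = -21
  r_xx[3] = x[0]*x[3] = 9
r_xx = [9, -21, -9, 43, -9, -21, 9]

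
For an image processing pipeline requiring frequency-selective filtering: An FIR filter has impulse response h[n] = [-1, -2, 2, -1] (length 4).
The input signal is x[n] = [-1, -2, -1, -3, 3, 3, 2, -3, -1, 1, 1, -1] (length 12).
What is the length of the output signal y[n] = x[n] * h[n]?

For linear convolution, the output length is:
len(y) = len(x) + len(h) - 1 = 12 + 4 - 1 = 15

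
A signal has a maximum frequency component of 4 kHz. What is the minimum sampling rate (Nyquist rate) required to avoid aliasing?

By the Nyquist-Shannon sampling theorem,
the minimum sampling rate (Nyquist rate) must be at least 2 * f_max.
Nyquist rate = 2 * 4 kHz = 8 kHz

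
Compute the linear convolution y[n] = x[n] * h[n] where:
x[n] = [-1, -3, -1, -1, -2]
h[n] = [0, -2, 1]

y[n] = sum_k x[k]*h[n-k]. Output length = len(x) + len(h) - 1 = 5 + 3 - 1 = 7.
y[0] = -1*0 = 0
y[1] = -3*0 + -1*-2 = 2
y[2] = -1*0 + -3*-2 + -1*1 = 5
y[3] = -1*0 + -1*-2 + -3*1 = -1
y[4] = -2*0 + -1*-2 + -1*1 = 1
y[5] = -2*-2 + -1*1 = 3
y[6] = -2*1 = -2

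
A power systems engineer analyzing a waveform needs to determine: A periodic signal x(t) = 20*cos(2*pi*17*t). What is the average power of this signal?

Average power of A*cos(wt) is A^2/2.
P = 20^2 / 2 = 400/2 = 200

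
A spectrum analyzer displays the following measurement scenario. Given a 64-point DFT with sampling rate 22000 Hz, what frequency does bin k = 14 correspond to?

The frequency of DFT bin k is: f_k = k * f_s / N
f_14 = 14 * 22000 / 64 = 9625/2 Hz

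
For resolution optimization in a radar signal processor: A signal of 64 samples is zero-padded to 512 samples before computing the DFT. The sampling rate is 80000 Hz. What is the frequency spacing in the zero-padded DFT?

Original DFT: N = 64, resolution = f_s/N = 80000/64 = 1250 Hz
Zero-padded DFT: N = 512, resolution = f_s/N = 80000/512 = 625/4 Hz
Zero-padding interpolates the spectrum (finer frequency grid)
but does NOT improve the true spectral resolution (ability to resolve close frequencies).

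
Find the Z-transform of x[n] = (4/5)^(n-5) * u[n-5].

Time-shifting property: if X(z) = Z{x[n]}, then Z{x[n-d]} = z^(-d) * X(z)
X(z) = z/(z - 4/5) for x[n] = (4/5)^n * u[n]
Z{x[n-5]} = z^(-5) * z/(z - 4/5) = z^(-4)/(z - 4/5)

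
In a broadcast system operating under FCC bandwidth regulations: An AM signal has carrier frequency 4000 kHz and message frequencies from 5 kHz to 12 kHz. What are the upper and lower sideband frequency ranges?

Upper sideband (USB) = fc + [fm_low, fm_high] = 4000 + [5, 12] = [4005, 4012] kHz
Lower sideband (LSB) = fc - [fm_high, fm_low] = 4000 - [12, 5] = [3988, 3995] kHz
Total occupied spectrum: 3988 kHz to 4012 kHz (plus carrier at 4000 kHz)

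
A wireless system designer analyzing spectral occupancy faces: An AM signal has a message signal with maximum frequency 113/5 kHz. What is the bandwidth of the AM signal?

In AM (double-sideband), the bandwidth is twice the message frequency.
BW = 2 * f_m = 2 * 113/5 kHz = 226/5 kHz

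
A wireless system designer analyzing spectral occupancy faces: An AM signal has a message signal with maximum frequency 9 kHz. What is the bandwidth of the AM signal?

In AM (double-sideband), the bandwidth is twice the message frequency.
BW = 2 * f_m = 2 * 9 kHz = 18 kHz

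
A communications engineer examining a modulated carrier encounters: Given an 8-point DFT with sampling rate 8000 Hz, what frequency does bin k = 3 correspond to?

The frequency of DFT bin k is: f_k = k * f_s / N
f_3 = 3 * 8000 / 8 = 3000 Hz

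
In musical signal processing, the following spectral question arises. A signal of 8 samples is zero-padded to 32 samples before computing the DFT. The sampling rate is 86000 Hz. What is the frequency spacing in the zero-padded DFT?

Original DFT: N = 8, resolution = f_s/N = 86000/8 = 10750 Hz
Zero-padded DFT: N = 32, resolution = f_s/N = 86000/32 = 5375/2 Hz
Zero-padding interpolates the spectrum (finer frequency grid)
but does NOT improve the true spectral resolution (ability to resolve close frequencies).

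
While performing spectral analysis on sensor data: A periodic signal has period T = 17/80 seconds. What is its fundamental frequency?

The fundamental frequency is the reciprocal of the period.
f = 1/T = 1/(17/80) = 80/17 Hz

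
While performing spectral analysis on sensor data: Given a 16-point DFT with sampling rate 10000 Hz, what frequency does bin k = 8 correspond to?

The frequency of DFT bin k is: f_k = k * f_s / N
f_8 = 8 * 10000 / 16 = 5000 Hz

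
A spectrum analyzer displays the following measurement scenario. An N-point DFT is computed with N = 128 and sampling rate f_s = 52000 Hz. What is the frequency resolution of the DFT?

DFT frequency resolution = f_s / N
= 52000 / 128 = 1625/4 Hz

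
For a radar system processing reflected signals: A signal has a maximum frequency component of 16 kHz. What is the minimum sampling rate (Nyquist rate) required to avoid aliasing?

By the Nyquist-Shannon sampling theorem,
the minimum sampling rate (Nyquist rate) must be at least 2 * f_max.
Nyquist rate = 2 * 16 kHz = 32 kHz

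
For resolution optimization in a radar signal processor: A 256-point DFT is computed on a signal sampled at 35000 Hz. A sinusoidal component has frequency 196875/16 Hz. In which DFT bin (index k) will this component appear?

DFT frequency resolution = f_s/N = 35000/256 = 4375/32 Hz
Bin index k = f_signal / resolution = 196875/16 / 4375/32 = 90
The signal frequency 196875/16 Hz falls in DFT bin k = 90.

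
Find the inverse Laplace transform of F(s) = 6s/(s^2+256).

Standard pair: s/(s^2+w^2) <-> cos(wt)*u(t)
With k=6, w=16: f(t) = 6*cos(16t)*u(t)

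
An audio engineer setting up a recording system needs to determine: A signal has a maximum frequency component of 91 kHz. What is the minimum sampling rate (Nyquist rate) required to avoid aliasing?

By the Nyquist-Shannon sampling theorem,
the minimum sampling rate (Nyquist rate) must be at least 2 * f_max.
Nyquist rate = 2 * 91 kHz = 182 kHz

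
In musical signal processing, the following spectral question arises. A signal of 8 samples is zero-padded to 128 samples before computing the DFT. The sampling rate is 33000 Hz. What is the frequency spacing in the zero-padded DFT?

Original DFT: N = 8, resolution = f_s/N = 33000/8 = 4125 Hz
Zero-padded DFT: N = 128, resolution = f_s/N = 33000/128 = 4125/16 Hz
Zero-padding interpolates the spectrum (finer frequency grid)
but does NOT improve the true spectral resolution (ability to resolve close frequencies).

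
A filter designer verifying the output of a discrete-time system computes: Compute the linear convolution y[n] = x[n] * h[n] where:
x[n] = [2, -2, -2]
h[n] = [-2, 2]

y[n] = sum_k x[k]*h[n-k]. Output length = len(x) + len(h) - 1 = 3 + 2 - 1 = 4.
y[0] = 2*-2 = -4
y[1] = -2*-2 + 2*2 = 8
y[2] = -2*-2 + -2*2 = 0
y[3] = -2*2 = -4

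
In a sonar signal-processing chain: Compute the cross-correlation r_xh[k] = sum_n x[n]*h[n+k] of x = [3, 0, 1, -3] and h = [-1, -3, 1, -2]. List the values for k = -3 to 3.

Both sequences indexed from 0 and zero outside their support.
Lags with overlap: k = -3 to 3.
  r_xh[-3] = x[3]*h[0] = 3
  r_xh[-2] = x[2]*h[0] + x[3]*h[1] = 8
  r_xh[-1] = x[1]*h[0] + x[2]*h[1] + x[3]*h[2] = -6
  r_xh[0] = x[0]*h[0] + x[1]*h[1] + x[2]*h[2] + x[3]*h[3] = 4
  r_xh[1] = x[0]*h[1] + x[1]*h[2] + x[2]*h[3] = -11
  r_xh[2] = x[0]*h[2] + x[1]*h[3] = 3
  r_xh[3] = x[0]*h[3] = -6
r_xh = [3, 8, -6, 4, -11, 3, -6] (for k = -3, ..., 3)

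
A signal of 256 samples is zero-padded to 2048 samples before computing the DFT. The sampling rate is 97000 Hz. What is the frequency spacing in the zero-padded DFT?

Original DFT: N = 256, resolution = f_s/N = 97000/256 = 12125/32 Hz
Zero-padded DFT: N = 2048, resolution = f_s/N = 97000/2048 = 12125/256 Hz
Zero-padding interpolates the spectrum (finer frequency grid)
but does NOT improve the true spectral resolution (ability to resolve close frequencies).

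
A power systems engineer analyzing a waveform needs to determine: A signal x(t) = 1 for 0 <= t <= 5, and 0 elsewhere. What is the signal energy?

Energy = integral of |x(t)|^2 dt over the signal duration
= 1^2 * 5 = 1 * 5 = 5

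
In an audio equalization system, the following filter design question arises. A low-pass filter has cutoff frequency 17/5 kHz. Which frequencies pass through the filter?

A low-pass filter passes all frequencies below the cutoff frequency 17/5 kHz and attenuates higher frequencies.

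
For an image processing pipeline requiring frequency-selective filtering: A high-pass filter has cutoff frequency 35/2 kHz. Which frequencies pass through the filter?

A high-pass filter passes all frequencies above the cutoff frequency 35/2 kHz and attenuates lower frequencies.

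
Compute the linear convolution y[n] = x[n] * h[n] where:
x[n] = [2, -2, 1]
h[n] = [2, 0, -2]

y[n] = sum_k x[k]*h[n-k]. Output length = len(x) + len(h) - 1 = 3 + 3 - 1 = 5.
y[0] = 2*2 = 4
y[1] = -2*2 + 2*0 = -4
y[2] = 1*2 + -2*0 + 2*-2 = -2
y[3] = 1*0 + -2*-2 = 4
y[4] = 1*-2 = -2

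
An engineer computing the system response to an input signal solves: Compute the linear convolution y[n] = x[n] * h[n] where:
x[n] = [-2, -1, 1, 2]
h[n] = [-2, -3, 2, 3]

y[n] = sum_k x[k]*h[n-k]. Output length = len(x) + len(h) - 1 = 4 + 4 - 1 = 7.
y[0] = -2*-2 = 4
y[1] = -1*-2 + -2*-3 = 8
y[2] = 1*-2 + -1*-3 + -2*2 = -3
y[3] = 2*-2 + 1*-3 + -1*2 + -2*3 = -15
y[4] = 2*-3 + 1*2 + -1*3 = -7
y[5] = 2*2 + 1*3 = 7
y[6] = 2*3 = 6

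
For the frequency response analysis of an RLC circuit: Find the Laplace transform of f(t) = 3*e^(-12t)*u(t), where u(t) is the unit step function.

Standard Laplace transform pair:
e^(-at)*u(t) <-> 1/(s+a)
With a = 12: L{3*e^(-12t)*u(t)} = 3/(s+12), ROC: Re(s) > -12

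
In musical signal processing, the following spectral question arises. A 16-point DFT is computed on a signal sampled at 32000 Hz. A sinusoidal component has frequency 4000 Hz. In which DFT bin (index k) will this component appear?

DFT frequency resolution = f_s/N = 32000/16 = 2000 Hz
Bin index k = f_signal / resolution = 4000 / 2000 = 2
The signal frequency 4000 Hz falls in DFT bin k = 2.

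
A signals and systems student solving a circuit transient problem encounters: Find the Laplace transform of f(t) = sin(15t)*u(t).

Standard pair: sin(wt)*u(t) <-> w/(s^2+w^2)
With w = 15: L{sin(15t)*u(t)} = 15/(s^2+225)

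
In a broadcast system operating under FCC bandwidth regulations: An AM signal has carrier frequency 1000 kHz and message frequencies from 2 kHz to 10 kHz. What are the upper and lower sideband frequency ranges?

Upper sideband (USB) = fc + [fm_low, fm_high] = 1000 + [2, 10] = [1002, 1010] kHz
Lower sideband (LSB) = fc - [fm_high, fm_low] = 1000 - [10, 2] = [990, 998] kHz
Total occupied spectrum: 990 kHz to 1010 kHz (plus carrier at 1000 kHz)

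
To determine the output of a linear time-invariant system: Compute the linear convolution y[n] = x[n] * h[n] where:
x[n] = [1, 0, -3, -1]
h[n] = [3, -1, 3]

y[n] = sum_k x[k]*h[n-k]. Output length = len(x) + len(h) - 1 = 4 + 3 - 1 = 6.
y[0] = 1*3 = 3
y[1] = 0*3 + 1*-1 = -1
y[2] = -3*3 + 0*-1 + 1*3 = -6
y[3] = -1*3 + -3*-1 + 0*3 = 0
y[4] = -1*-1 + -3*3 = -8
y[5] = -1*3 = -3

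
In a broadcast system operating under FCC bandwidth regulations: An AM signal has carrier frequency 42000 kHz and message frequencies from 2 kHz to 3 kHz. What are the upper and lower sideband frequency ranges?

Upper sideband (USB) = fc + [fm_low, fm_high] = 42000 + [2, 3] = [42002, 42003] kHz
Lower sideband (LSB) = fc - [fm_high, fm_low] = 42000 - [3, 2] = [41997, 41998] kHz
Total occupied spectrum: 41997 kHz to 42003 kHz (plus carrier at 42000 kHz)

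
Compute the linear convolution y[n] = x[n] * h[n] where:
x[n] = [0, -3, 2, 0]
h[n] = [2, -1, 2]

y[n] = sum_k x[k]*h[n-k]. Output length = len(x) + len(h) - 1 = 4 + 3 - 1 = 6.
y[0] = 0*2 = 0
y[1] = -3*2 + 0*-1 = -6
y[2] = 2*2 + -3*-1 + 0*2 = 7
y[3] = 0*2 + 2*-1 + -3*2 = -8
y[4] = 0*-1 + 2*2 = 4
y[5] = 0*2 = 0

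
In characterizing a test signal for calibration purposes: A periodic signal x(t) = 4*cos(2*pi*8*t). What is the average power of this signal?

Average power of A*cos(wt) is A^2/2.
P = 4^2 / 2 = 16/2 = 8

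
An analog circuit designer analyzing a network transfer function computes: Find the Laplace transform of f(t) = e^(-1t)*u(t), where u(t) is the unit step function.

Standard Laplace transform pair:
e^(-at)*u(t) <-> 1/(s+a)
With a = 1: L{e^(-1t)*u(t)} = 1/(s+1), ROC: Re(s) > -1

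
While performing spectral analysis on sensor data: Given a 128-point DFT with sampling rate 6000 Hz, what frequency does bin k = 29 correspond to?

The frequency of DFT bin k is: f_k = k * f_s / N
f_29 = 29 * 6000 / 128 = 10875/8 Hz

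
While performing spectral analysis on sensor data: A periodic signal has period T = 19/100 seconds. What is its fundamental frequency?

The fundamental frequency is the reciprocal of the period.
f = 1/T = 1/(19/100) = 100/19 Hz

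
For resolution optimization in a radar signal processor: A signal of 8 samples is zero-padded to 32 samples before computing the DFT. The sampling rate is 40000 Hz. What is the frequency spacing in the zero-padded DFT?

Original DFT: N = 8, resolution = f_s/N = 40000/8 = 5000 Hz
Zero-padded DFT: N = 32, resolution = f_s/N = 40000/32 = 1250 Hz
Zero-padding interpolates the spectrum (finer frequency grid)
but does NOT improve the true spectral resolution (ability to resolve close frequencies).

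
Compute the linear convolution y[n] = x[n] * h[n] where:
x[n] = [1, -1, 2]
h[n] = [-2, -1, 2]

y[n] = sum_k x[k]*h[n-k]. Output length = len(x) + len(h) - 1 = 3 + 3 - 1 = 5.
y[0] = 1*-2 = -2
y[1] = -1*-2 + 1*-1 = 1
y[2] = 2*-2 + -1*-1 + 1*2 = -1
y[3] = 2*-1 + -1*2 = -4
y[4] = 2*2 = 4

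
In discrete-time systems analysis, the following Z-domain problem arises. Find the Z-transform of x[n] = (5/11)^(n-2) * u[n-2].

Time-shifting property: if X(z) = Z{x[n]}, then Z{x[n-d]} = z^(-d) * X(z)
X(z) = z/(z - 5/11) for x[n] = (5/11)^n * u[n]
Z{x[n-2]} = z^(-2) * z/(z - 5/11) = z^(-1)/(z - 5/11)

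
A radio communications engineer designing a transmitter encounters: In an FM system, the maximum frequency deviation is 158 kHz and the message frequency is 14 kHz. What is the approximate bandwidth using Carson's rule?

Carson's rule: BW = 2*(delta_f + f_m)
= 2*(158 + 14) kHz = 344 kHz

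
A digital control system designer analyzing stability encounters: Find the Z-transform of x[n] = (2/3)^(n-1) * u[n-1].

Time-shifting property: if X(z) = Z{x[n]}, then Z{x[n-d]} = z^(-d) * X(z)
X(z) = z/(z - 2/3) for x[n] = (2/3)^n * u[n]
Z{x[n-1]} = z^(-1) * z/(z - 2/3) = 1/(z - 2/3)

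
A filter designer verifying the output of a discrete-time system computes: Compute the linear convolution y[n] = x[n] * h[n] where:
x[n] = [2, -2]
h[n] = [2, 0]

y[n] = sum_k x[k]*h[n-k]. Output length = len(x) + len(h) - 1 = 2 + 2 - 1 = 3.
y[0] = 2*2 = 4
y[1] = -2*2 + 2*0 = -4
y[2] = -2*0 = 0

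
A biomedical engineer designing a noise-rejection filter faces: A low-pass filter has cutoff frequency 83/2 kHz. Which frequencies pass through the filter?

A low-pass filter passes all frequencies below the cutoff frequency 83/2 kHz and attenuates higher frequencies.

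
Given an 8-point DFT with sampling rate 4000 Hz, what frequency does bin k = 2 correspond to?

The frequency of DFT bin k is: f_k = k * f_s / N
f_2 = 2 * 4000 / 8 = 1000 Hz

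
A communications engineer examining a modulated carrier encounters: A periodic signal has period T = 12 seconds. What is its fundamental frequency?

The fundamental frequency is the reciprocal of the period.
f = 1/T = 1/(12) = 1/12 Hz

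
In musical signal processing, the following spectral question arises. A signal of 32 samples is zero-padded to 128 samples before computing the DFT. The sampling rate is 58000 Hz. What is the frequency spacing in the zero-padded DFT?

Original DFT: N = 32, resolution = f_s/N = 58000/32 = 3625/2 Hz
Zero-padded DFT: N = 128, resolution = f_s/N = 58000/128 = 3625/8 Hz
Zero-padding interpolates the spectrum (finer frequency grid)
but does NOT improve the true spectral resolution (ability to resolve close frequencies).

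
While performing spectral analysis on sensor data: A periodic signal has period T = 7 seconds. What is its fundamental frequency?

The fundamental frequency is the reciprocal of the period.
f = 1/T = 1/(7) = 1/7 Hz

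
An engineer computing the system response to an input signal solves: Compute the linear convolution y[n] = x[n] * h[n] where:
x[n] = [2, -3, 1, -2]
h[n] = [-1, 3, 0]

y[n] = sum_k x[k]*h[n-k]. Output length = len(x) + len(h) - 1 = 4 + 3 - 1 = 6.
y[0] = 2*-1 = -2
y[1] = -3*-1 + 2*3 = 9
y[2] = 1*-1 + -3*3 + 2*0 = -10
y[3] = -2*-1 + 1*3 + -3*0 = 5
y[4] = -2*3 + 1*0 = -6
y[5] = -2*0 = 0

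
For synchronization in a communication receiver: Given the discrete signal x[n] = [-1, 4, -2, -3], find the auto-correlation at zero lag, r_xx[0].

The auto-correlation at zero lag r_xx[0] equals the signal energy.
r_xx[0] = sum of x[n]^2 = (-1)^2 + 4^2 + (-2)^2 + (-3)^2
= 1 + 16 + 4 + 9 = 30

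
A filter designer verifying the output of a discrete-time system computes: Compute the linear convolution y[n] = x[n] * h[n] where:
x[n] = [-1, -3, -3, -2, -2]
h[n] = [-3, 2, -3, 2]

y[n] = sum_k x[k]*h[n-k]. Output length = len(x) + len(h) - 1 = 5 + 4 - 1 = 8.
y[0] = -1*-3 = 3
y[1] = -3*-3 + -1*2 = 7
y[2] = -3*-3 + -3*2 + -1*-3 = 6
y[3] = -2*-3 + -3*2 + -3*-3 + -1*2 = 7
y[4] = -2*-3 + -2*2 + -3*-3 + -3*2 = 5
y[5] = -2*2 + -2*-3 + -3*2 = -4
y[6] = -2*-3 + -2*2 = 2
y[7] = -2*2 = -4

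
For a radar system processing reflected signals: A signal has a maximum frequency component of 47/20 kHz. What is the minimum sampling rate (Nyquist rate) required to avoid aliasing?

By the Nyquist-Shannon sampling theorem,
the minimum sampling rate (Nyquist rate) must be at least 2 * f_max.
Nyquist rate = 2 * 47/20 kHz = 47/10 kHz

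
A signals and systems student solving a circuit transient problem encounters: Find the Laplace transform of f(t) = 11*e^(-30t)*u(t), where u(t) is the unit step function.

Standard Laplace transform pair:
e^(-at)*u(t) <-> 1/(s+a)
With a = 30: L{11*e^(-30t)*u(t)} = 11/(s+30), ROC: Re(s) > -30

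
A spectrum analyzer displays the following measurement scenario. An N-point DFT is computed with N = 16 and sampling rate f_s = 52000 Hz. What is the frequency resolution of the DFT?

DFT frequency resolution = f_s / N
= 52000 / 16 = 3250 Hz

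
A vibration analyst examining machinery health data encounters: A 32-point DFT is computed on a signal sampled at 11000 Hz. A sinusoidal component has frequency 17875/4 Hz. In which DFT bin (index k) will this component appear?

DFT frequency resolution = f_s/N = 11000/32 = 1375/4 Hz
Bin index k = f_signal / resolution = 17875/4 / 1375/4 = 13
The signal frequency 17875/4 Hz falls in DFT bin k = 13.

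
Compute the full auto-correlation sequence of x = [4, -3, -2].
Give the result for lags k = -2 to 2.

r_xx[k] = sum_m x[m]*x[m+k], indexed from 0, for k = -2 to 2:
  r_xx[-2] = x[2]*x[0] = -8
  r_xx[-1] = x[1]*x[0] + x[2]*x[1] = -6
  r_xx[0] = x[0]*x[0] + x[1]*x[1] + x[2]*x[2] = 29
  r_xx[1] = x[0]*x[1] + x[1]*x[2] = -6
  r_xx[2] = x[0]*x[2] = -8
r_xx = [-8, -6, 29, -6, -8]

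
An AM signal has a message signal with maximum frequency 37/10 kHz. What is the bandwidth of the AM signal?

In AM (double-sideband), the bandwidth is twice the message frequency.
BW = 2 * f_m = 2 * 37/10 kHz = 37/5 kHz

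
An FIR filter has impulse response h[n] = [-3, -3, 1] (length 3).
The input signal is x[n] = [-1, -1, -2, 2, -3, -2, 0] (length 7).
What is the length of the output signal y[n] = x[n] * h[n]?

For linear convolution, the output length is:
len(y) = len(x) + len(h) - 1 = 7 + 3 - 1 = 9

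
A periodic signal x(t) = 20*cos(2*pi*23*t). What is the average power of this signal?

Average power of A*cos(wt) is A^2/2.
P = 20^2 / 2 = 400/2 = 200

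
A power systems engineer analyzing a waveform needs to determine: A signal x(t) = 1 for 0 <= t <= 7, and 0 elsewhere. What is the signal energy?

Energy = integral of |x(t)|^2 dt over the signal duration
= 1^2 * 7 = 1 * 7 = 7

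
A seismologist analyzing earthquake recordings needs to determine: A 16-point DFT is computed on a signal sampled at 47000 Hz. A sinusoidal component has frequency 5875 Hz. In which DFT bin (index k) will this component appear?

DFT frequency resolution = f_s/N = 47000/16 = 5875/2 Hz
Bin index k = f_signal / resolution = 5875 / 5875/2 = 2
The signal frequency 5875 Hz falls in DFT bin k = 2.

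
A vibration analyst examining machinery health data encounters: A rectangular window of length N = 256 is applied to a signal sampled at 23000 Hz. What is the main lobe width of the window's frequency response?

For a rectangular window of length N,
the main lobe width in frequency is 2*f_s/N.
= 2*23000/256 = 2875/16 Hz
This determines the minimum frequency separation for resolving two sinusoids.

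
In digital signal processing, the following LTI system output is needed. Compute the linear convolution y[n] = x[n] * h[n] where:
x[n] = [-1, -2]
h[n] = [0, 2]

y[n] = sum_k x[k]*h[n-k]. Output length = len(x) + len(h) - 1 = 2 + 2 - 1 = 3.
y[0] = -1*0 = 0
y[1] = -2*0 + -1*2 = -2
y[2] = -2*2 = -4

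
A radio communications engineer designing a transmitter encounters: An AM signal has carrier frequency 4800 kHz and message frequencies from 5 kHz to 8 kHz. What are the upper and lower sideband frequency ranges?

Upper sideband (USB) = fc + [fm_low, fm_high] = 4800 + [5, 8] = [4805, 4808] kHz
Lower sideband (LSB) = fc - [fm_high, fm_low] = 4800 - [8, 5] = [4792, 4795] kHz
Total occupied spectrum: 4792 kHz to 4808 kHz (plus carrier at 4800 kHz)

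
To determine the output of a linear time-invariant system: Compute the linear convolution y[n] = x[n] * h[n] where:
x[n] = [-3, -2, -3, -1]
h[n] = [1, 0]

y[n] = sum_k x[k]*h[n-k]. Output length = len(x) + len(h) - 1 = 4 + 2 - 1 = 5.
y[0] = -3*1 = -3
y[1] = -2*1 + -3*0 = -2
y[2] = -3*1 + -2*0 = -3
y[3] = -1*1 + -3*0 = -1
y[4] = -1*0 = 0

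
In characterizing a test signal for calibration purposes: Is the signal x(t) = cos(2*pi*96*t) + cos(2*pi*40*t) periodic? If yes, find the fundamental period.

f1 = 96 Hz, f2 = 40 Hz
Period T1 = 1/96, T2 = 1/40
Ratio T1/T2 = 40/96, which is rational.
The signal is periodic with fundamental period T = 1/GCD(96,40) = 1/8 s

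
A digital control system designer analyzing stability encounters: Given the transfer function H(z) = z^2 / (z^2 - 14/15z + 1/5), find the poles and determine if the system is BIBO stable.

Poles are roots of the denominator: z^2 - 14/15z + 1/5 = 0.
Quadratic formula: z = [-(-14/15) +/- sqrt((-14/15)^2 - 4*(1/5))] / 2
Discriminant = 196/225 - 4/5 = 16/225; sqrt = 4/15.
z = (14/15 +/- 4/15) / 2 => z = 3/5 or z = 1/3.
|p1| = 1/3, |p2| = 3/5.
For BIBO stability, all poles must lie inside the unit circle (|p| < 1).
System is STABLE since both |p| < 1.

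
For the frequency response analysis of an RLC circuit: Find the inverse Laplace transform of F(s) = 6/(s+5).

Standard pair: k/(s+a) <-> k*e^(-at)*u(t)
With k=6, a=5: f(t) = 6*e^(-5t)*u(t)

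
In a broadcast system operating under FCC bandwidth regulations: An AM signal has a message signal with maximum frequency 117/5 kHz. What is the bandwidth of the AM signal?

In AM (double-sideband), the bandwidth is twice the message frequency.
BW = 2 * f_m = 2 * 117/5 kHz = 234/5 kHz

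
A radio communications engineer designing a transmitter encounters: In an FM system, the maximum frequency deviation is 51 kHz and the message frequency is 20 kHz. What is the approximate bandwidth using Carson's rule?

Carson's rule: BW = 2*(delta_f + f_m)
= 2*(51 + 20) kHz = 142 kHz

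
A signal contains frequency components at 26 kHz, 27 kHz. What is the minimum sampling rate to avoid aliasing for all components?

The highest frequency component is f_max = 27 kHz.
Nyquist rate = 2 * f_max = 2 * 27 kHz = 54 kHz.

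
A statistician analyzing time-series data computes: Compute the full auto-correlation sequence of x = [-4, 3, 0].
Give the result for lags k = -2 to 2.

r_xx[k] = sum_m x[m]*x[m+k], indexed from 0, for k = -2 to 2:
  r_xx[-2] = x[2]*x[0] = 0
  r_xx[-1] = x[1]*x[0] + x[2]*x[1] = -12
  r_xx[0] = x[0]*x[0] + x[1]*x[1] + x[2]*x[2] = 25
  r_xx[1] = x[0]*x[1] + x[1]*x[2] = -12
  r_xx[2] = x[0]*x[2] = 0
r_xx = [0, -12, 25, -12, 0]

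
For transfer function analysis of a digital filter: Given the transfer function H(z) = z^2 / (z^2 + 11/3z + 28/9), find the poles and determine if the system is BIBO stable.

Poles are roots of the denominator: z^2 + 11/3z + 28/9 = 0.
Quadratic formula: z = [-(11/3) +/- sqrt((11/3)^2 - 4*(28/9))] / 2
Discriminant = 121/9 - 112/9 = 1; sqrt = 1.
z = (-11/3 +/- 1) / 2 => z = -4/3 or z = -7/3.
|p1| = 4/3, |p2| = 7/3.
For BIBO stability, all poles must lie inside the unit circle (|p| < 1).
System is UNSTABLE since at least one |p| >= 1.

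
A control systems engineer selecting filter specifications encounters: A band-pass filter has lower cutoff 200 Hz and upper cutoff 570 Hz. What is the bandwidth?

Bandwidth = f_high - f_low
= 570 Hz - 200 Hz = 370 Hz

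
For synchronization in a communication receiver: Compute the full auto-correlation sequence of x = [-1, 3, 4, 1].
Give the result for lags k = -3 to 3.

r_xx[k] = sum_m x[m]*x[m+k], indexed from 0, for k = -3 to 3:
  r_xx[-3] = x[3]*x[0] = -1
  r_xx[-2] = x[2]*x[0] + x[3]*x[1] = -1
  r_xx[-1] = x[1]*x[0] + x[2]*x[1] + x[3]*x[2] = 13
  r_xx[0] = x[0]*x[0] + x[1]*x[1] + x[2]*x[2] + x[3]*x[3] = 27
  r_xx[1] = x[0]*x[1] + x[1]*x[2] + x[2]*x[3] = 13
  r_xx[2] = x[0]*x[2] + x[1]*x[3] = -1
  r_xx[3] = x[0]*x[3] = -1
r_xx = [-1, -1, 13, 27, 13, -1, -1]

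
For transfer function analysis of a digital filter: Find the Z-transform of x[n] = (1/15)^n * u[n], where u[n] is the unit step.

The Z-transform of a^n * u[n] is z/(z-a) for |z| > |a|.
Here a = 1/15, so X(z) = z/(z - (1/15)) = 15z/(15z - 1)
ROC: |z| > 1/15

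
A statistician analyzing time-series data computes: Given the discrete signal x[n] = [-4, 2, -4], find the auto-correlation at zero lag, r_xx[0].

The auto-correlation at zero lag r_xx[0] equals the signal energy.
r_xx[0] = sum of x[n]^2 = (-4)^2 + 2^2 + (-4)^2
= 16 + 4 + 16 = 36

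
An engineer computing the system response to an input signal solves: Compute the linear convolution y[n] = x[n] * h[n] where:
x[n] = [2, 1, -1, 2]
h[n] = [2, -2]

y[n] = sum_k x[k]*h[n-k]. Output length = len(x) + len(h) - 1 = 4 + 2 - 1 = 5.
y[0] = 2*2 = 4
y[1] = 1*2 + 2*-2 = -2
y[2] = -1*2 + 1*-2 = -4
y[3] = 2*2 + -1*-2 = 6
y[4] = 2*-2 = -4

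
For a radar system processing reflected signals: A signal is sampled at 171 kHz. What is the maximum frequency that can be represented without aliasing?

The maximum frequency that can be represented without aliasing
is the Nyquist frequency: f_max = f_s / 2 = 171 kHz / 2 = 171/2 kHz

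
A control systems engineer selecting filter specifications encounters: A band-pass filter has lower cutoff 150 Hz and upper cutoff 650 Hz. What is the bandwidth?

Bandwidth = f_high - f_low
= 650 Hz - 150 Hz = 500 Hz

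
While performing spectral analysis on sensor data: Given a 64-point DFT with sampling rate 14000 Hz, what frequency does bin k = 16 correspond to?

The frequency of DFT bin k is: f_k = k * f_s / N
f_16 = 16 * 14000 / 64 = 3500 Hz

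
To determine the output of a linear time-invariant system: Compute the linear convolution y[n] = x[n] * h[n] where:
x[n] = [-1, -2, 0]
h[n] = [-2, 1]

y[n] = sum_k x[k]*h[n-k]. Output length = len(x) + len(h) - 1 = 3 + 2 - 1 = 4.
y[0] = -1*-2 = 2
y[1] = -2*-2 + -1*1 = 3
y[2] = 0*-2 + -2*1 = -2
y[3] = 0*1 = 0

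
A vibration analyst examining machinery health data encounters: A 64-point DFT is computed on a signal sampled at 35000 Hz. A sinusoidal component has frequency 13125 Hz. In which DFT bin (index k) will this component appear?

DFT frequency resolution = f_s/N = 35000/64 = 4375/8 Hz
Bin index k = f_signal / resolution = 13125 / 4375/8 = 24
The signal frequency 13125 Hz falls in DFT bin k = 24.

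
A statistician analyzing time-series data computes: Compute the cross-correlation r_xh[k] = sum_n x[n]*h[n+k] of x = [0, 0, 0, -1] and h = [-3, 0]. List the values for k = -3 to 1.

Both sequences indexed from 0 and zero outside their support.
Lags with overlap: k = -3 to 1.
  r_xh[-3] = x[3]*h[0] = 3
  r_xh[-2] = x[2]*h[0] + x[3]*h[1] = 0
  r_xh[-1] = x[1]*h[0] + x[2]*h[1] = 0
  r_xh[0] = x[0]*h[0] + x[1]*h[1] = 0
  r_xh[1] = x[0]*h[1] = 0
r_xh = [3, 0, 0, 0, 0] (for k = -3, ..., 1)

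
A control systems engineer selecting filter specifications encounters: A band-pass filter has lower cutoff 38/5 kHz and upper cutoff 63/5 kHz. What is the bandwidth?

Bandwidth = f_high - f_low
= 63/5 kHz - 38/5 kHz = 5 kHz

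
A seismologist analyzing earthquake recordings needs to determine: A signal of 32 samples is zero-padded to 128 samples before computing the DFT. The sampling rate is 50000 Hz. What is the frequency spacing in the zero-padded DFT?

Original DFT: N = 32, resolution = f_s/N = 50000/32 = 3125/2 Hz
Zero-padded DFT: N = 128, resolution = f_s/N = 50000/128 = 3125/8 Hz
Zero-padding interpolates the spectrum (finer frequency grid)
but does NOT improve the true spectral resolution (ability to resolve close frequencies).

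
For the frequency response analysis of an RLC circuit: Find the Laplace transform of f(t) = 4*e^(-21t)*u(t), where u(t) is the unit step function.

Standard Laplace transform pair:
e^(-at)*u(t) <-> 1/(s+a)
With a = 21: L{4*e^(-21t)*u(t)} = 4/(s+21), ROC: Re(s) > -21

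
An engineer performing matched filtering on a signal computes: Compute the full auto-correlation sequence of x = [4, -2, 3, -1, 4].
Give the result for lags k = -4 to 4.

r_xx[k] = sum_m x[m]*x[m+k], indexed from 0, for k = -4 to 4:
  r_xx[-4] = x[4]*x[0] = 16
  r_xx[-3] = x[3]*x[0] + x[4]*x[1] = -12
  r_xx[-2] = x[2]*x[0] + x[3]*x[1] + x[4]*x[2] = 26
  r_xx[-1] = x[1]*x[0] + x[2]*x[1] + x[3]*x[2] + x[4]*x[3] = -21
  r_xx[0] = x[0]*x[0] + x[1]*x[1] + x[2]*x[2] + x[3]*x[3] + x[4]*x[4] = 46
  r_xx[1] = x[0]*x[1] + x[1]*x[2] + x[2]*x[3] + x[3]*x[4] = -21
  r_xx[2] = x[0]*x[2] + x[1]*x[3] + x[2]*x[4] = 26
  r_xx[3] = x[0]*x[3] + x[1]*x[4] = -12
  r_xx[4] = x[0]*x[4] = 16
r_xx = [16, -12, 26, -21, 46, -21, 26, -12, 16]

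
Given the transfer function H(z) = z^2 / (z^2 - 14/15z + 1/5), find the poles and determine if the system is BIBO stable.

Poles are roots of the denominator: z^2 - 14/15z + 1/5 = 0.
Quadratic formula: z = [-(-14/15) +/- sqrt((-14/15)^2 - 4*(1/5))] / 2
Discriminant = 196/225 - 4/5 = 16/225; sqrt = 4/15.
z = (14/15 +/- 4/15) / 2 => z = 3/5 or z = 1/3.
|p1| = 1/3, |p2| = 3/5.
For BIBO stability, all poles must lie inside the unit circle (|p| < 1).
System is STABLE since both |p| < 1.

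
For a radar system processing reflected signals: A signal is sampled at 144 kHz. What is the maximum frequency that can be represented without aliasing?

The maximum frequency that can be represented without aliasing
is the Nyquist frequency: f_max = f_s / 2 = 144 kHz / 2 = 72 kHz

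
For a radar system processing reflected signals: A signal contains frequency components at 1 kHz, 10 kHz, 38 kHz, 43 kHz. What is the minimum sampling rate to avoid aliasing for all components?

The highest frequency component is f_max = 43 kHz.
Nyquist rate = 2 * f_max = 2 * 43 kHz = 86 kHz.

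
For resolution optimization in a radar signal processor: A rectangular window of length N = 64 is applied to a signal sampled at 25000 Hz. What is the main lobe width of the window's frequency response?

For a rectangular window of length N,
the main lobe width in frequency is 2*f_s/N.
= 2*25000/64 = 3125/4 Hz
This determines the minimum frequency separation for resolving two sinusoids.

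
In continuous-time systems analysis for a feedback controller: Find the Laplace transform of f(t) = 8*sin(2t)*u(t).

Standard pair: sin(wt)*u(t) <-> w/(s^2+w^2)
With w = 2: L{8*sin(2t)*u(t)} = 16/(s^2+4)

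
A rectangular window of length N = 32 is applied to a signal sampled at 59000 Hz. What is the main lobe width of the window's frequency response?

For a rectangular window of length N,
the main lobe width in frequency is 2*f_s/N.
= 2*59000/32 = 7375/2 Hz
This determines the minimum frequency separation for resolving two sinusoids.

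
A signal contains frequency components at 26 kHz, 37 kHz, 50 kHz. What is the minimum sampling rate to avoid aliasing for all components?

The highest frequency component is f_max = 50 kHz.
Nyquist rate = 2 * f_max = 2 * 50 kHz = 100 kHz.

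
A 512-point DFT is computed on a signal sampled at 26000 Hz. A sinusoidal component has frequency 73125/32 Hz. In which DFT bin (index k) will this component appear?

DFT frequency resolution = f_s/N = 26000/512 = 1625/32 Hz
Bin index k = f_signal / resolution = 73125/32 / 1625/32 = 45
The signal frequency 73125/32 Hz falls in DFT bin k = 45.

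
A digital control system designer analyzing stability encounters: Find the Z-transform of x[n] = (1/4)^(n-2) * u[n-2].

Time-shifting property: if X(z) = Z{x[n]}, then Z{x[n-d]} = z^(-d) * X(z)
X(z) = z/(z - 1/4) for x[n] = (1/4)^n * u[n]
Z{x[n-2]} = z^(-2) * z/(z - 1/4) = z^(-1)/(z - 1/4)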